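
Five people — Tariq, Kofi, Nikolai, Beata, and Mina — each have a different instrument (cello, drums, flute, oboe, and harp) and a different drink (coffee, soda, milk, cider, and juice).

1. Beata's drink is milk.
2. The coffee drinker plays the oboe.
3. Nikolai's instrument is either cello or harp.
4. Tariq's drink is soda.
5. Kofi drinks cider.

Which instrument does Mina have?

oboe

With clues 1–5, cello, drums, flute, and harp are impossible for Mina's instrument.
That leaves oboe.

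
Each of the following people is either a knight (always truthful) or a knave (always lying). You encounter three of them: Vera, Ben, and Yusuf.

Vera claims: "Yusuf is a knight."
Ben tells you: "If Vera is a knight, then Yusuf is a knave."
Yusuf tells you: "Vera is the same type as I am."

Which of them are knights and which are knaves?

Consider Vera. Suppose Vera is a knave.
Then whichever role Yusuf has, Yusuf's statement has the wrong truth value — contradiction.
So Vera is a knight.
Consider Ben. Suppose Ben is a knight.
Then no assignment of the remaining roles makes every statement match its speaker's type — contradiction.
So Ben is a knave.
Consider Yusuf. Suppose Yusuf is a knave.
Then Vera's statement comes out false, contradicting Vera being a knight.
So Yusuf is a knight.

Vera: knight, Ben: knave, Yusuf: knight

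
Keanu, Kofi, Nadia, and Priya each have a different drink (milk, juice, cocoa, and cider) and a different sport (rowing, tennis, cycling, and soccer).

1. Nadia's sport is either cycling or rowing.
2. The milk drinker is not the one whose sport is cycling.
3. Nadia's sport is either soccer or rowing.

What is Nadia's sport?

Clue 1 rules out soccer and tennis for Nadia's sport.
With clues 1–3, cycling is impossible for Nadia's sport.
That leaves rowing.

rowing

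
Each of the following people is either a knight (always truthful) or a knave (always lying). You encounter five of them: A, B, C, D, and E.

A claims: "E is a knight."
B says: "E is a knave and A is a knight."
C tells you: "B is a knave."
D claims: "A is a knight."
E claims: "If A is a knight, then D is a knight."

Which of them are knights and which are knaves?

A: knight, B: knave, C: knight, D: knight, E: knight

Consider A. Suppose A is a knave.
Then no assignment of the remaining roles makes every statement match its speaker's type — contradiction.
So A is a knight.
With that fixed, D's statement is true, so D is a knight.
With that fixed, E's statement is true, so E is a knight.
With that fixed, B's statement is false, so B is a knave.
With that fixed, C's statement is true, so C is a knight.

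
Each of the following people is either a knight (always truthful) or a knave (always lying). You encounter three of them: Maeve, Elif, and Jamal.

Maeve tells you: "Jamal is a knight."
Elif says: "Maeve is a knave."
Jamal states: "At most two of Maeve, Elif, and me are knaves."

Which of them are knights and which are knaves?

Maeve: knight, Elif: knave, Jamal: knight

Consider Maeve. Suppose Maeve is a knave.
Then no assignment of the remaining roles makes every statement match its speaker's type — contradiction.
So Maeve is a knight.
With that fixed, Elif's statement is false, so Elif is a knave.
With that fixed, Jamal's statement is true, so Jamal is a knight.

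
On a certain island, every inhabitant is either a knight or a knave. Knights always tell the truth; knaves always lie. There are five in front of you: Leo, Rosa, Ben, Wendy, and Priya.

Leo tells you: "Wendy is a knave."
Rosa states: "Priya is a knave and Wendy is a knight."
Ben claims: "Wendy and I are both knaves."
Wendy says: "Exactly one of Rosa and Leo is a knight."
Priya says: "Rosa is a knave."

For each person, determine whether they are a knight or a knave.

Consider Leo. Suppose Leo is a knight.
Then no assignment of the remaining roles makes every statement match its speaker's type — contradiction.
So Leo is a knave.
Consider Rosa. Suppose Rosa is a knave.
Then no assignment of the remaining roles makes every statement match its speaker's type — contradiction.
So Rosa is a knight.
With that fixed, Wendy's statement is true, so Wendy is a knight.
With that fixed, Priya's statement is false, so Priya is a knave.
With that fixed, Ben's statement is false, so Ben is a knave.

Leo: knave, Rosa: knight, Ben: knave, Wendy: knight, Priya: knave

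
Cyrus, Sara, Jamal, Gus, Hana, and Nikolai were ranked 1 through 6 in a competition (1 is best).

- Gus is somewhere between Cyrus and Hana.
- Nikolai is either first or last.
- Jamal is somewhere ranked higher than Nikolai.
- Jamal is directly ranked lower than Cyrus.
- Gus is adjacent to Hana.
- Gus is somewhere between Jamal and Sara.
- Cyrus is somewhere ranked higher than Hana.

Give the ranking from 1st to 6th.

From clue 1: Gus is in {2,3,4,5}.
From clues 1–2: Nikolai is in {1,6}.
From clues 1–3: Nikolai → rank 6.
From clues 1–4: Gus is in {2,3,4}.
From clues 1–5: Sara is in {1,3,5}.
From clues 1–6: Gus → rank 3.
From clues 1–7: Cyrus → rank 1, Jamal → rank 2, Hana → rank 4, Sara → rank 5.

Cyrus, Jamal, Gus, Hana, Sara, Nikolai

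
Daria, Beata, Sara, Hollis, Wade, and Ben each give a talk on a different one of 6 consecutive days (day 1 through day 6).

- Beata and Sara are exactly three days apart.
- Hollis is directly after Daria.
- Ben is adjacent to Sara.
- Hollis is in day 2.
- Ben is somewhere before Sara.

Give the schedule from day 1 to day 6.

From clues 1–2: Daria is in {1,2,3,4,5}.
From clues 1–4: Daria → day 1, Hollis → day 2.
From clues 1–5: Beata → day 3, Wade → day 4, Ben → day 5, Sara → day 6.

Daria, Hollis, Beata, Wade, Ben, Sara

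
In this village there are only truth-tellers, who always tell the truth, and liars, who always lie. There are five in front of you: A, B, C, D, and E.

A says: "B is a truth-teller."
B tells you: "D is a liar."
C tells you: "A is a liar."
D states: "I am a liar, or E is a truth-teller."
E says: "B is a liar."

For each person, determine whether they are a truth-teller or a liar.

Consider A. Suppose A is a truth-teller.
Then no assignment of the remaining roles makes every statement match its speaker's type — contradiction.
So A is a liar.
With that fixed, C's statement is true, so C is a truth-teller.
Consider B. Suppose B is a truth-teller.
Then A's statement comes out true, contradicting A being a liar.
So B is a liar.
With that fixed, E's statement is true, so E is a truth-teller.
With that fixed, D's statement is true, so D is a truth-teller.

A: liar, B: liar, C: truth-teller, D: truth-teller, E: truth-teller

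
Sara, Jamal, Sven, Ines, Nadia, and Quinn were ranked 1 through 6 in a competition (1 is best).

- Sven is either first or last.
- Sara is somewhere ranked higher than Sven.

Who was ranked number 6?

With clues 1–2, Ines, Jamal, Nadia, Quinn, and Sara are ruled out for rank 6.
So rank 6 is Sven.

Sven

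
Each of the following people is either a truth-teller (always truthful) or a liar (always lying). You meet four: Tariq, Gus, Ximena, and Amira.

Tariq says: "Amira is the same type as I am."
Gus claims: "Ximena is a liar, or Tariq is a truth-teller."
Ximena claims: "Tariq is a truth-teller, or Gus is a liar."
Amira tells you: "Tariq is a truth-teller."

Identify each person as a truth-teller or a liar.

Tariq: truth-teller, Gus: truth-teller, Ximena: truth-teller, Amira: truth-teller

Consider Tariq. Suppose Tariq is a liar.
Then no assignment of the remaining roles makes every statement match its speaker's type — contradiction.
So Tariq is a truth-teller.
With that fixed, Gus's statement is true, so Gus is a truth-teller.
With that fixed, Ximena's statement is true, so Ximena is a truth-teller.
With that fixed, Amira's statement is true, so Amira is a truth-teller.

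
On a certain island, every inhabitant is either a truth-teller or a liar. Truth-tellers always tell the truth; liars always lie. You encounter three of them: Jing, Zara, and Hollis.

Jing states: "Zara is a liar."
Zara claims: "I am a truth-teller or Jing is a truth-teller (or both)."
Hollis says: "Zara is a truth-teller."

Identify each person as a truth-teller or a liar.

Jing: liar, Zara: truth-teller, Hollis: truth-teller

Consider Jing. Suppose Jing is a truth-teller.
Then no assignment of the remaining roles makes every statement match its speaker's type — contradiction.
So Jing is a liar.
Consider Zara. Suppose Zara is a liar.
Then Jing's statement comes out true, contradicting Jing being a liar.
So Zara is a truth-teller.
With that fixed, Hollis's statement is true, so Hollis is a truth-teller.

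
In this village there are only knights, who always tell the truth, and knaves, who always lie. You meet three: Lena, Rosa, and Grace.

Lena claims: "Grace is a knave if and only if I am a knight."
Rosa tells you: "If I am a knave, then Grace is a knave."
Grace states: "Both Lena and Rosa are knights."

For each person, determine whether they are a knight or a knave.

Lena: knave, Rosa: knight, Grace: knave

Consider Lena. Suppose Lena is a knight.
Then no assignment of the remaining roles makes every statement match its speaker's type — contradiction.
So Lena is a knave.
With that fixed, Grace's statement is false, so Grace is a knave.
With that fixed, Rosa's statement is true, so Rosa is a knight.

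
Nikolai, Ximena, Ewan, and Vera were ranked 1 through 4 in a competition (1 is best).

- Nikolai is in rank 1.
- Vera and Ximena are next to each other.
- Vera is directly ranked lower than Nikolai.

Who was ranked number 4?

Ewan

With clue 1, Nikolai is ruled out for rank 4.
With clues 1–3, Vera and Ximena are ruled out for rank 4.
So rank 4 is Ewan.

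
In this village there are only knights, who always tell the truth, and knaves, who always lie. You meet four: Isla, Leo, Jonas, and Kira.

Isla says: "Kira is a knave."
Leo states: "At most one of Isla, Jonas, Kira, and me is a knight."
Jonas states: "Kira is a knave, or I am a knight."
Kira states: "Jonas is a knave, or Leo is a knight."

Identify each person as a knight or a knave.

Isla: knight, Leo: knave, Jonas: knight, Kira: knave

Consider Isla. Suppose Isla is a knave.
Then no assignment of the remaining roles makes every statement match its speaker's type — contradiction.
So Isla is a knight.
Consider Leo. Suppose Leo is a knight.
Then Leo's own statement would have to be true, but it can't be — contradiction.
So Leo is a knave.
Consider Jonas. Suppose Jonas is a knave.
Then no assignment of the remaining roles makes every statement match its speaker's type — contradiction.
So Jonas is a knight.
With that fixed, Kira's statement is false, so Kira is a knave.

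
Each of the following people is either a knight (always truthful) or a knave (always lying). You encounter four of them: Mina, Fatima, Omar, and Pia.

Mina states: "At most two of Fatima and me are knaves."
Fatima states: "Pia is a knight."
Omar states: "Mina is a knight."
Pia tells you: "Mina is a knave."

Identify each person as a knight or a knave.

Regardless of anyone's role, Mina's statement is true, so Mina is a knight.
With that fixed, Omar's statement is true, so Omar is a knight.
With that fixed, Pia's statement is false, so Pia is a knave.
With that fixed, Fatima's statement is false, so Fatima is a knave.

Mina: knight, Fatima: knave, Omar: knight, Pia: knave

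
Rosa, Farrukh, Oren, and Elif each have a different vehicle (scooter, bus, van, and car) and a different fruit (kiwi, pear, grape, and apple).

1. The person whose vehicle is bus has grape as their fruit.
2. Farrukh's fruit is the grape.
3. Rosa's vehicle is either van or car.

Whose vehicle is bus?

Farrukh

With clues 1–2, Elif, Oren, and Rosa are impossible for the one with vehicle bus.
That leaves Farrukh.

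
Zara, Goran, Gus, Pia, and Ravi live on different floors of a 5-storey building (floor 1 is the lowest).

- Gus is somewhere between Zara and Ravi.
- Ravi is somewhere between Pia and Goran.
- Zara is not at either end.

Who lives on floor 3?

With clues 1–2, Ravi and Zara are ruled out for floor 3.
With clues 1–3, Goran and Pia are ruled out for floor 3.
So floor 3 is Gus.

Gus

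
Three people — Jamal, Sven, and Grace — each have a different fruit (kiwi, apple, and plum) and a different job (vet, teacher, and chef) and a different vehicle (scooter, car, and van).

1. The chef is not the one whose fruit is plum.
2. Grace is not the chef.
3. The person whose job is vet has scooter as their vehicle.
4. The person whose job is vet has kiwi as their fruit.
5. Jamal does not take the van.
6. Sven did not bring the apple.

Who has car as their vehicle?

With clues 1–6, Grace and Sven are impossible for the one with vehicle car.
That leaves Jamal.

Jamal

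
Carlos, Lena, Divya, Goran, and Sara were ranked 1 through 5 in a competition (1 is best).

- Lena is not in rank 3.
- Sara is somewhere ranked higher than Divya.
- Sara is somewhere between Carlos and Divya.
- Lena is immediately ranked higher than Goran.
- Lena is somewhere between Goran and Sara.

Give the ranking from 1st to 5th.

Carlos, Sara, Divya, Lena, Goran

From clue 1: Lena is in {1,2,4,5}.
From clues 1–3: Carlos is in {1,2,3}.
From clues 1–4: Carlos is in {1,3}.
From clues 1–5: Carlos → rank 1, Sara → rank 2, Divya → rank 3, Lena → rank 4, Goran → rank 5.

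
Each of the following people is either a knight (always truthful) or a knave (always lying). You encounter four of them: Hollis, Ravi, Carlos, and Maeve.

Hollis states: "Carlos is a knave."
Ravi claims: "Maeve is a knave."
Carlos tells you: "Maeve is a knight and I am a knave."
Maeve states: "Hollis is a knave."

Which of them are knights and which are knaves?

Hollis: knight, Ravi: knight, Carlos: knave, Maeve: knave

Consider Hollis. Suppose Hollis is a knave.
Then no assignment of the remaining roles makes every statement match its speaker's type — contradiction.
So Hollis is a knight.
With that fixed, Maeve's statement is false, so Maeve is a knave.
With that fixed, Ravi's statement is true, so Ravi is a knight.
With that fixed, Carlos's statement is false, so Carlos is a knave.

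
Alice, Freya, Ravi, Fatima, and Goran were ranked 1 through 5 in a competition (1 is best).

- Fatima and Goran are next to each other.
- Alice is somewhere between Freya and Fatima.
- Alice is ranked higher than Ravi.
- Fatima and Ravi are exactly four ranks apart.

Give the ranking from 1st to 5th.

From clues 1–2: Alice is in {2,3,4}.
From clues 1–3: Alice is in {2,3}.
From clues 1–4: Fatima → rank 1, Goran → rank 2, Alice → rank 3, Freya → rank 4, Ravi → rank 5.

Fatima, Goran, Alice, Freya, Ravi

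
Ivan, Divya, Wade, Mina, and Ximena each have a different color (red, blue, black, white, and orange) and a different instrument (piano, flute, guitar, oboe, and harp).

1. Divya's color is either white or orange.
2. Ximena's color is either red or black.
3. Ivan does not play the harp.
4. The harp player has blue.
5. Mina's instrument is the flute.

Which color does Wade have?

With clues 1–5, black, orange, red, and white are impossible for Wade's color.
That leaves blue.

blue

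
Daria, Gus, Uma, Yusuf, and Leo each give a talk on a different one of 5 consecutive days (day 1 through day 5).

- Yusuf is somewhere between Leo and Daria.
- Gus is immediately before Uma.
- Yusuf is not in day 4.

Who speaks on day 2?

Yusuf

With clues 1–2, Daria and Leo are ruled out for day 2.
With clues 1–3, Gus and Uma are ruled out for day 2.
So day 2 is Yusuf.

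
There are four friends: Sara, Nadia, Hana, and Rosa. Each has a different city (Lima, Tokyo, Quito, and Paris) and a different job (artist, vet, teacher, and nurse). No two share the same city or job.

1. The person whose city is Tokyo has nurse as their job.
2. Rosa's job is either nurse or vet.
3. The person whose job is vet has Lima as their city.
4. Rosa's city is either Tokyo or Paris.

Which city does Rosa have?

With clues 1–3, Paris and Quito are impossible for Rosa's city.
With clues 1–4, Lima is impossible for Rosa's city.
That leaves Tokyo.

Tokyo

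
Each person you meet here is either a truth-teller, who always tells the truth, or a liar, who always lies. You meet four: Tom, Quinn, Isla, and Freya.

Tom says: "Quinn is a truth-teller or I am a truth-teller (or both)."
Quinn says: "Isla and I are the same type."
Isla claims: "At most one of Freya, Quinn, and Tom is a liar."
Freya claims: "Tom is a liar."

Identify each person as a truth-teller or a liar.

Consider Tom. Suppose Tom is a liar.
Then no assignment of the remaining roles makes every statement match its speaker's type — contradiction.
So Tom is a truth-teller.
With that fixed, Freya's statement is false, so Freya is a liar.
Consider Quinn. Suppose Quinn is a liar.
Then no assignment of the remaining roles makes every statement match its speaker's type — contradiction.
So Quinn is a truth-teller.
With that fixed, Isla's statement is true, so Isla is a truth-teller.

Tom: truth-teller, Quinn: truth-teller, Isla: truth-teller, Freya: liar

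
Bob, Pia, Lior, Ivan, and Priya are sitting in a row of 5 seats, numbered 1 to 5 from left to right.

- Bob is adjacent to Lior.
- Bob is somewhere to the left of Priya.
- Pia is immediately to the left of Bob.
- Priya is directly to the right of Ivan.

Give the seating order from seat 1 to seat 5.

From clues 1–2: Priya is in {3,4,5}.
From clues 1–3: Bob is in {2,3}.
From clues 1–4: Pia → seat 1, Bob → seat 2, Lior → seat 3, Ivan → seat 4, Priya → seat 5.

Pia, Bob, Lior, Ivan, Priya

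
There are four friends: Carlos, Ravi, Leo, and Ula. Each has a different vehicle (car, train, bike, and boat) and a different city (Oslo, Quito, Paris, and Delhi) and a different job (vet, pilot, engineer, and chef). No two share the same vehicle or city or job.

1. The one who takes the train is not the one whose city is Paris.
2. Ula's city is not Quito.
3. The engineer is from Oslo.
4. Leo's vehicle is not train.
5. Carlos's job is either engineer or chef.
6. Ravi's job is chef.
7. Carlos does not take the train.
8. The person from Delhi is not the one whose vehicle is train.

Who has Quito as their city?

With clues 1–2, Ula is impossible for the one with city Quito.
With clues 1–6, Carlos is impossible for the one with city Quito.
With clues 1–8, Leo is impossible for the one with city Quito.
That leaves Ravi.

Ravi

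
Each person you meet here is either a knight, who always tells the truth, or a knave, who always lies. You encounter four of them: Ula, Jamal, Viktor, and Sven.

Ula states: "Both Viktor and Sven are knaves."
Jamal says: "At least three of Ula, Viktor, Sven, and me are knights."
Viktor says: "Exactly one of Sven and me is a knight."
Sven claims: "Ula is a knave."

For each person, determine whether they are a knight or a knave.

Ula: knight, Jamal: knave, Viktor: knave, Sven: knave

Consider Ula. Suppose Ula is a knave.
Then no assignment of the remaining roles makes every statement match its speaker's type — contradiction.
So Ula is a knight.
With that fixed, Sven's statement is false, so Sven is a knave.
Consider Jamal. Suppose Jamal is a knight.
Then no assignment of the remaining roles makes every statement match its speaker's type — contradiction.
So Jamal is a knave.
Consider Viktor. Suppose Viktor is a knight.
Then Ula's statement comes out false, contradicting Ula being a knight.
So Viktor is a knave.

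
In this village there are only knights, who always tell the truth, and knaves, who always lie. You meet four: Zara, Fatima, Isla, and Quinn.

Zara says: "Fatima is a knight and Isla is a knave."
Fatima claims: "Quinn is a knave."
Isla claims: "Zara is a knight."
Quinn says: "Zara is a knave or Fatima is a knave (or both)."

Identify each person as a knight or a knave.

Consider Zara. Suppose Zara is a knight.
Then no assignment of the remaining roles makes every statement match its speaker's type — contradiction.
So Zara is a knave.
With that fixed, Isla's statement is false, so Isla is a knave.
With that fixed, Quinn's statement is true, so Quinn is a knight.
With that fixed, Fatima's statement is false, so Fatima is a knave.

Zara: knave, Fatima: knave, Isla: knave, Quinn: knight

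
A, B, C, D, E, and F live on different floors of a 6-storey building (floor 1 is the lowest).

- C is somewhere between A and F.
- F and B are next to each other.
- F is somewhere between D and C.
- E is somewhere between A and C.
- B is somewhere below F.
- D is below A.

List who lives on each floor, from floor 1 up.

From clue 1: C is in {2,3,4,5}.
From clues 1–3: A is in {1,2,5,6}.
From clues 1–4: A is in {1,6}.
From clues 1–6: D → floor 1, B → floor 2, F → floor 3, C → floor 4, E → floor 5, A → floor 6.

D, B, F, C, E, A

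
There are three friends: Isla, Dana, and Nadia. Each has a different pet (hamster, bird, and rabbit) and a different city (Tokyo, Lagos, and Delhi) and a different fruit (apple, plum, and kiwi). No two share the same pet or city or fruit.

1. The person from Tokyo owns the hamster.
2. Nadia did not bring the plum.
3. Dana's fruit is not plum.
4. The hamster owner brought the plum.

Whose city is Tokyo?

Isla

With clues 1–4, Dana and Nadia are impossible for the one with city Tokyo.
That leaves Isla.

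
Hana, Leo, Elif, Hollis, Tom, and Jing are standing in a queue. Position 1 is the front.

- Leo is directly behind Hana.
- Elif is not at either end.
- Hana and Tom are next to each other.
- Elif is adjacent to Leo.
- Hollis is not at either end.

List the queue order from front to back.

Tom, Hana, Leo, Elif, Hollis, Jing

From clue 1: Hana is in {1,2,3,4,5}.
From clues 1–2: Elif is in {2,3,4,5}.
From clues 1–3: Hana is in {2,3,4,5}.
From clues 1–4: Hana is in {2,3}.
From clues 1–5: Tom → position 1, Hana → position 2, Leo → position 3, Elif → position 4, Hollis → position 5, Jing → position 6.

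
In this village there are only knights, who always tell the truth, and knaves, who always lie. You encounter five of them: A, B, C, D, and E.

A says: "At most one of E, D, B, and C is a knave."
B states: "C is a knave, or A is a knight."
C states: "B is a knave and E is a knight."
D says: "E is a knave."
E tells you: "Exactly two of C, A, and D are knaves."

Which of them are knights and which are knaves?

Consider A. Suppose A is a knight.
Then no assignment of the remaining roles makes every statement match its speaker's type — contradiction.
So A is a knave.
Consider B. Suppose B is a knight.
Then no assignment of the remaining roles makes every statement match its speaker's type — contradiction.
So B is a knave.
Consider C. Suppose C is a knave.
Then B's statement comes out true, contradicting B being a knave.
So C is a knight.
Consider D. Suppose D is a knight.
Then no assignment of the remaining roles makes every statement match its speaker's type — contradiction.
So D is a knave.
With that fixed, E's statement is true, so E is a knight.

A: knave, B: knave, C: knight, D: knave, E: knight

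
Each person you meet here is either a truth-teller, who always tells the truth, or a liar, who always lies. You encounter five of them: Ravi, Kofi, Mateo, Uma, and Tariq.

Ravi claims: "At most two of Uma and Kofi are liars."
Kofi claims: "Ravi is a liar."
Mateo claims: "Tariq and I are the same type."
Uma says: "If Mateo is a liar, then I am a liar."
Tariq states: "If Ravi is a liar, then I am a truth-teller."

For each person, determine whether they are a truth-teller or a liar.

Ravi: truth-teller, Kofi: liar, Mateo: truth-teller, Uma: truth-teller, Tariq: truth-teller

Regardless of anyone's role, Ravi's statement is true, so Ravi is a truth-teller.
With that fixed, Kofi's statement is false, so Kofi is a liar.
With that fixed, Tariq's statement is true, so Tariq is a truth-teller.
Consider Mateo. Suppose Mateo is a liar.
Then whichever role Uma has, Uma's statement has the wrong truth value — contradiction.
So Mateo is a truth-teller.
With that fixed, Uma's statement is true, so Uma is a truth-teller.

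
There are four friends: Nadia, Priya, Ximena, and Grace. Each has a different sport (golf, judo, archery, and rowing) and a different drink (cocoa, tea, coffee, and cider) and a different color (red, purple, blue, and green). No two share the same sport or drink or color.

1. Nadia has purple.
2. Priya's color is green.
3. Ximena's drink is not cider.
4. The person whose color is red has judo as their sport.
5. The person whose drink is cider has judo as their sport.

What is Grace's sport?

judo

With clues 1–5, archery, golf, and rowing are impossible for Grace's sport.
That leaves judo.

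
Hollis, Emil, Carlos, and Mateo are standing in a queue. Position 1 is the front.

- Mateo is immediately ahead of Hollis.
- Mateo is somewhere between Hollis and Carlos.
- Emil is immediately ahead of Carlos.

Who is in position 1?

With clue 1, Hollis is ruled out for position 1.
With clues 1–2, Mateo is ruled out for position 1.
With clues 1–3, Carlos is ruled out for position 1.
So position 1 is Emil.

Emil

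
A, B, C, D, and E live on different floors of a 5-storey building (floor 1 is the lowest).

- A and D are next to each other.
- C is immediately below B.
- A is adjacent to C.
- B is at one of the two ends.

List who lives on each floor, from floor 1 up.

From clues 1–2: E is in {1,3,5}.
From clues 1–3: A is in {2,3}.
From clues 1–4: E → floor 1, D → floor 2, A → floor 3, C → floor 4, B → floor 5.

E, D, A, C, B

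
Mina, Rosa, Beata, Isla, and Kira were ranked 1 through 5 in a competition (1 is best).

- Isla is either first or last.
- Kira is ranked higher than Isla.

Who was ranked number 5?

Isla

With clues 1–2, Beata, Kira, Mina, and Rosa are ruled out for rank 5.
So rank 5 is Isla.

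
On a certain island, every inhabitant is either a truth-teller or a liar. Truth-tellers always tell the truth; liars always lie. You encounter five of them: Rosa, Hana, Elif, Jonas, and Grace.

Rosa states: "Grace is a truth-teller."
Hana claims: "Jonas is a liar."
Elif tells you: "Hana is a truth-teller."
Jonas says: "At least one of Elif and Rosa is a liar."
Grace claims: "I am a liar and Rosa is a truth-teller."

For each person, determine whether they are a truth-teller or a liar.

Rosa: liar, Hana: liar, Elif: liar, Jonas: truth-teller, Grace: liar

Consider Rosa. Suppose Rosa is a truth-teller.
Then whichever role Grace has, Grace's statement has the wrong truth value — contradiction.
So Rosa is a liar.
With that fixed, Jonas's statement is true, so Jonas is a truth-teller.
With that fixed, Grace's statement is false, so Grace is a liar.
With that fixed, Hana's statement is false, so Hana is a liar.
With that fixed, Elif's statement is false, so Elif is a liar.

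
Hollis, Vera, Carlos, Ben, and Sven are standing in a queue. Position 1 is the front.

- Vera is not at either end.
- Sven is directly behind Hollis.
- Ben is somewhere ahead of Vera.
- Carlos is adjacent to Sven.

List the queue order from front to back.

From clue 1: Vera is in {2,3,4}.
From clues 1–4: Ben → position 1, Vera → position 2, Hollis → position 3, Sven → position 4, Carlos → position 5.

Ben, Vera, Hollis, Sven, Carlos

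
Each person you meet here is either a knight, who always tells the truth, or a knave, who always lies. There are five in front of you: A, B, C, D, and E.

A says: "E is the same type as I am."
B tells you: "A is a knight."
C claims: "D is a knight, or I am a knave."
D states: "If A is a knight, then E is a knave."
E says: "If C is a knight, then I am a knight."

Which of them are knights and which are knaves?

Consider A. Suppose A is a knight.
Then no assignment of the remaining roles makes every statement match its speaker's type — contradiction.
So A is a knave.
With that fixed, B's statement is false, so B is a knave.
With that fixed, D's statement is true, so D is a knight.
With that fixed, C's statement is true, so C is a knight.
Consider E. Suppose E is a knave.
Then A's statement comes out true, contradicting A being a knave.
So E is a knight.

A: knave, B: knave, C: knight, D: knight, E: knight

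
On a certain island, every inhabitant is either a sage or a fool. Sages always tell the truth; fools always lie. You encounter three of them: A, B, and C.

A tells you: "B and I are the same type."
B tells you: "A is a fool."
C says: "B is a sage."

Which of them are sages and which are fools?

Consider A. Suppose A is a sage.
Then no assignment of the remaining roles makes every statement match its speaker's type — contradiction.
So A is a fool.
With that fixed, B's statement is true, so B is a sage.
With that fixed, C's statement is true, so C is a sage.

A: fool, B: sage, C: sage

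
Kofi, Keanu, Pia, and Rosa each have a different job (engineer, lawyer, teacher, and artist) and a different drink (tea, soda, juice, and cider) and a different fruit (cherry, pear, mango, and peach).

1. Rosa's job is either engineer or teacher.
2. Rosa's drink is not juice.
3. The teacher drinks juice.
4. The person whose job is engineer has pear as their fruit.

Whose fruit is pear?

With clues 1–4, Keanu, Kofi, and Pia are impossible for the one with fruit pear.
That leaves Rosa.

Rosa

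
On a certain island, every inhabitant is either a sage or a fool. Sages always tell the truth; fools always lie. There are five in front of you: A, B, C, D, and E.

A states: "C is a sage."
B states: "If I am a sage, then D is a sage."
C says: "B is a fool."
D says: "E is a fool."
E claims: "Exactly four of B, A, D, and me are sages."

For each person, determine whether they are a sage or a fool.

A: fool, B: sage, C: fool, D: sage, E: fool

Consider A. Suppose A is a sage.
Then no assignment of the remaining roles makes every statement match its speaker's type — contradiction.
So A is a fool.
With that fixed, E's statement is false, so E is a fool.
With that fixed, D's statement is true, so D is a sage.
With that fixed, B's statement is true, so B is a sage.
With that fixed, C's statement is false, so C is a fool.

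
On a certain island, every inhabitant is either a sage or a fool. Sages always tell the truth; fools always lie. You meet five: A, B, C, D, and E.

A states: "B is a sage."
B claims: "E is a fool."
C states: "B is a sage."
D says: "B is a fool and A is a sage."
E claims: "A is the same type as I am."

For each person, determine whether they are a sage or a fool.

Consider A. Suppose A is a fool.
Then whichever role E has, E's statement has the wrong truth value — contradiction.
So A is a sage.
Consider B. Suppose B is a fool.
Then A's statement comes out false, contradicting A being a sage.
So B is a sage.
With that fixed, C's statement is true, so C is a sage.
With that fixed, D's statement is false, so D is a fool.
Consider E. Suppose E is a sage.
Then B's statement comes out false, contradicting B being a sage.
So E is a fool.

A: sage, B: sage, C: sage, D: fool, E: fool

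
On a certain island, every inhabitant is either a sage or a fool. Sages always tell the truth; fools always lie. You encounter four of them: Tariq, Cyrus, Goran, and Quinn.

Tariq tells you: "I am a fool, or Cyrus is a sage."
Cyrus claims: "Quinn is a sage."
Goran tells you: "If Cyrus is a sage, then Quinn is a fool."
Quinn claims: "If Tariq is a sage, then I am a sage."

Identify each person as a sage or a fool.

Consider Tariq. Suppose Tariq is a fool.
Then Tariq's own statement would have to be false, but it can't be — contradiction.
So Tariq is a sage.
Consider Cyrus. Suppose Cyrus is a fool.
Then Tariq's statement comes out false, contradicting Tariq being a sage.
So Cyrus is a sage.
Consider Goran. Suppose Goran is a sage.
Then no assignment of the remaining roles makes every statement match its speaker's type — contradiction.
So Goran is a fool.
Consider Quinn. Suppose Quinn is a fool.
Then Cyrus's statement comes out false, contradicting Cyrus being a sage.
So Quinn is a sage.

Tariq: sage, Cyrus: sage, Goran: fool, Quinn: sage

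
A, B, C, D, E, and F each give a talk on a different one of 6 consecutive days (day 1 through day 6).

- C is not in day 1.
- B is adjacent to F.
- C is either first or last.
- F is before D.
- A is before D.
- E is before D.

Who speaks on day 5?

With clues 1–3, C is ruled out for day 5.
With clues 1–4, B and F are ruled out for day 5.
With clues 1–5, A is ruled out for day 5.
With clues 1–6, E is ruled out for day 5.
So day 5 is D.

D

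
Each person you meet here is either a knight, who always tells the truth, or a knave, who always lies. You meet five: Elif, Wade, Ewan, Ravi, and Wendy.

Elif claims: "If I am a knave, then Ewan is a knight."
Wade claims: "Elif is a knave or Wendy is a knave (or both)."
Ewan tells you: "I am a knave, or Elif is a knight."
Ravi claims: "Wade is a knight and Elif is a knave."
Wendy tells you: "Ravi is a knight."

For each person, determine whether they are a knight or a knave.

Elif: knight, Wade: knight, Ewan: knight, Ravi: knave, Wendy: knave

Consider Elif. Suppose Elif is a knave.
Then whichever role Ewan has, Ewan's statement has the wrong truth value — contradiction.
So Elif is a knight.
With that fixed, Ewan's statement is true, so Ewan is a knight.
With that fixed, Ravi's statement is false, so Ravi is a knave.
With that fixed, Wendy's statement is false, so Wendy is a knave.
With that fixed, Wade's statement is true, so Wade is a knight.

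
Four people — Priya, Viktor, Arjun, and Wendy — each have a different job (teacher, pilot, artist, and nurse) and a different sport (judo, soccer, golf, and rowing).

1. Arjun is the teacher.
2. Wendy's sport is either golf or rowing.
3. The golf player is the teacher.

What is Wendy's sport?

With clues 1–2, judo and soccer are impossible for Wendy's sport.
With clues 1–3, golf is impossible for Wendy's sport.
That leaves rowing.

rowing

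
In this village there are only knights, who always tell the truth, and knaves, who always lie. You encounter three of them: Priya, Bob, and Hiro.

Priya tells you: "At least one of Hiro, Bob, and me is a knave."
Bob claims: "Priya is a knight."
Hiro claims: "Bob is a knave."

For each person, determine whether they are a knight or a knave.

Priya: knight, Bob: knight, Hiro: knave

Consider Priya. Suppose Priya is a knave.
Then Priya's own statement would have to be false, but it can't be — contradiction.
So Priya is a knight.
With that fixed, Bob's statement is true, so Bob is a knight.
With that fixed, Hiro's statement is false, so Hiro is a knave.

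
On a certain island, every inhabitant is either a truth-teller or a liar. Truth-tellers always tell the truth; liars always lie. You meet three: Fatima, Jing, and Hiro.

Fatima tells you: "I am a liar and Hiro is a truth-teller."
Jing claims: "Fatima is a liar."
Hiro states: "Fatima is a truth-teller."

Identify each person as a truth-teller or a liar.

Fatima: liar, Jing: truth-teller, Hiro: liar

Consider Fatima. Suppose Fatima is a truth-teller.
Then Fatima's own statement would have to be true, but it can't be — contradiction.
So Fatima is a liar.
With that fixed, Jing's statement is true, so Jing is a truth-teller.
With that fixed, Hiro's statement is false, so Hiro is a liar.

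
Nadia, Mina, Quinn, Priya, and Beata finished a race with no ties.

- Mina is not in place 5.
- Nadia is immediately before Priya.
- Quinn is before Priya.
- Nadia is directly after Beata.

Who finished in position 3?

With clues 1–4, Mina, Nadia, Priya, and Quinn are ruled out for place 3.
So place 3 is Beata.

Beata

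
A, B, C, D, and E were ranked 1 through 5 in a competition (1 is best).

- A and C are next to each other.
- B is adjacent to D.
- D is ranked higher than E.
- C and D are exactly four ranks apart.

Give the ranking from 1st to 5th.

From clues 1–2: E is in {1,3,5}.
From clues 1–3: E is in {3,5}.
From clues 1–4: D → rank 1, B → rank 2, E → rank 3, A → rank 4, C → rank 5.

D, B, E, A, C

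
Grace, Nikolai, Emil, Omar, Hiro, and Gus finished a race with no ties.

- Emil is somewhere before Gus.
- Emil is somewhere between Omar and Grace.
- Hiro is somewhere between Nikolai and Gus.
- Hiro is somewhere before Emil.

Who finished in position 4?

Emil

With clues 1–4, Grace, Gus, Hiro, Nikolai, and Omar are ruled out for place 4.
So place 4 is Emil.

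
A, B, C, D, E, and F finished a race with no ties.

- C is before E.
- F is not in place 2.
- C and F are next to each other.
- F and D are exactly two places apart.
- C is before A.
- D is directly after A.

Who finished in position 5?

D

With clues 1–5, C and F are ruled out for place 5.
With clues 1–6, A, B, and E are ruled out for place 5.
So place 5 is D.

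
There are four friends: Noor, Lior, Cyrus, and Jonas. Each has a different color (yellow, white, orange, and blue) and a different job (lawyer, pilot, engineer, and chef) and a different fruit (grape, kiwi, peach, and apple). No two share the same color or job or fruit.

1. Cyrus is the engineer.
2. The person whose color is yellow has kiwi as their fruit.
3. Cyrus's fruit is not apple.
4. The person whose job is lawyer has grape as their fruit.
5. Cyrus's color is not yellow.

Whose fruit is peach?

Cyrus

With clues 1–5, Jonas, Lior, and Noor are impossible for the one with fruit peach.
That leaves Cyrus.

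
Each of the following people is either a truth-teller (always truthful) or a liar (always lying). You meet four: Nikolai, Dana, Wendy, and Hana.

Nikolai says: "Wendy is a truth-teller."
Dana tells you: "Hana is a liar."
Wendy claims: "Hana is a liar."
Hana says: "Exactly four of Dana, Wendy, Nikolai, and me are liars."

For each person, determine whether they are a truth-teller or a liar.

Nikolai: truth-teller, Dana: truth-teller, Wendy: truth-teller, Hana: liar

Consider Nikolai. Suppose Nikolai is a liar.
Then no assignment of the remaining roles makes every statement match its speaker's type — contradiction.
So Nikolai is a truth-teller.
With that fixed, Hana's statement is false, so Hana is a liar.
With that fixed, Dana's statement is true, so Dana is a truth-teller.
With that fixed, Wendy's statement is true, so Wendy is a truth-teller.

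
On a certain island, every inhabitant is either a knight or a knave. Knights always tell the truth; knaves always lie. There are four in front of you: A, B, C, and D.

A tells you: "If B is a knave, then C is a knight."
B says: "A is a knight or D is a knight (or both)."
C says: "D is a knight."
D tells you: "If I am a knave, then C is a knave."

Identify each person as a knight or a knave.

Consider A. Suppose A is a knave.
Then no assignment of the remaining roles makes every statement match its speaker's type — contradiction.
So A is a knight.
With that fixed, B's statement is true, so B is a knight.
Consider C. Suppose C is a knave.
Then no assignment of the remaining roles makes every statement match its speaker's type — contradiction.
So C is a knight.
Consider D. Suppose D is a knave.
Then C's statement comes out false, contradicting C being a knight.
So D is a knight.

A: knight, B: knight, C: knight, D: knight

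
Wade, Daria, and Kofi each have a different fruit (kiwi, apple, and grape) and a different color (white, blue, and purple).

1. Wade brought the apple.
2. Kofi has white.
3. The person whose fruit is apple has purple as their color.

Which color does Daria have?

With clues 1–2, white is impossible for Daria's color.
With clues 1–3, purple is impossible for Daria's color.
That leaves blue.

blue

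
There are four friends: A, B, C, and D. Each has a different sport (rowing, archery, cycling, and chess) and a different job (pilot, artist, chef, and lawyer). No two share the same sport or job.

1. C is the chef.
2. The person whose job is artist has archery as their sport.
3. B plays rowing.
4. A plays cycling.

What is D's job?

artist

Clue 1 rules out chef for D's job.
With clues 1–4, lawyer and pilot are impossible for D's job.
That leaves artist.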